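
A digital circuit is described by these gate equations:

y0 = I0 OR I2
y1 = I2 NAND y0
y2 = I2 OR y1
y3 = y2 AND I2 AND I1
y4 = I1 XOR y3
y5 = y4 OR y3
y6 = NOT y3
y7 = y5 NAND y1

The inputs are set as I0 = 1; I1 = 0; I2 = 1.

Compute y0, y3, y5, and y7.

y0 = I0 OR I2 = 1 OR 1 = 1
y1 = I2 NAND y0 = 1 NAND 1 = 0
y2 = I2 OR y1 = 1 OR 0 = 1
y3 = y2 AND I2 AND I1 = 1 AND 1 AND 0 = 0
y4 = I1 XOR y3 = 0 XOR 0 = 0
y5 = y4 OR y3 = 0 OR 0 = 0
y7 = y5 NAND y1 = 0 NAND 0 = 1

y0 = 1, y3 = 0, y5 = 0, y7 = 1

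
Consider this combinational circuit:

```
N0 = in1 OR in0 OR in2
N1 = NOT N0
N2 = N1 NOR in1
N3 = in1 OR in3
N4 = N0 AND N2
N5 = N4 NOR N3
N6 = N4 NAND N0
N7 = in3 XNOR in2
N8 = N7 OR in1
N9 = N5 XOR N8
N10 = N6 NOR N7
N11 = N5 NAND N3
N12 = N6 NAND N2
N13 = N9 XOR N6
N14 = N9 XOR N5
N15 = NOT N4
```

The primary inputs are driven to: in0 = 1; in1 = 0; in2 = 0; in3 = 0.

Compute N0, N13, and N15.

N0 = in1 OR in0 OR in2 = 0 OR 1 OR 0 = 1
N1 = NOT N0 = NOT 1 = 0
N2 = N1 NOR in1 = 0 NOR 0 = 1
N3 = in1 OR in3 = 0 OR 0 = 0
N4 = N0 AND N2 = 1 AND 1 = 1
N5 = N4 NOR N3 = 1 NOR 0 = 0
N6 = N4 NAND N0 = 1 NAND 1 = 0
N7 = in3 XNOR in2 = 0 XNOR 0 = 1
N8 = N7 OR in1 = 1 OR 0 = 1
N9 = N5 XOR N8 = 0 XOR 1 = 1
N13 = N9 XOR N6 = 1 XOR 0 = 1
N15 = NOT N4 = NOT 1 = 0

N0 = 1  N13 = 1  N15 = 0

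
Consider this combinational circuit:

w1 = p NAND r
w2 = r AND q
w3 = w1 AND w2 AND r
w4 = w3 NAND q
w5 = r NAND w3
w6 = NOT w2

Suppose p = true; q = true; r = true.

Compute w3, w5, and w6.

w3 = false, w5 = true, w6 = false

w1 = p NAND r = true NAND true = false
w2 = r AND q = true AND true = true
w3 = w1 AND w2 AND r = false AND true AND true = false
w5 = r NAND w3 = true NAND false = true
w6 = NOT w2 = NOT true = false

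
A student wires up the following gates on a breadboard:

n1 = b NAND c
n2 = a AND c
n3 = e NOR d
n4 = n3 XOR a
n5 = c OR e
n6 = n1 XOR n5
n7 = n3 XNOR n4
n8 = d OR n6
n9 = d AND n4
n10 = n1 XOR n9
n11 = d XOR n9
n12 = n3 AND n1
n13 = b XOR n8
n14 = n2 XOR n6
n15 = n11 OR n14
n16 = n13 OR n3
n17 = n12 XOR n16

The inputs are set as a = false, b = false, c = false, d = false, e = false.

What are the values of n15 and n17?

n1 = b NAND c = false NAND false = true
n2 = a AND c = false AND false = false
n3 = e NOR d = false NOR false = true
n4 = n3 XOR a = true XOR false = true
n5 = c OR e = false OR false = false
n6 = n1 XOR n5 = true XOR false = true
n8 = d OR n6 = false OR true = true
n9 = d AND n4 = false AND true = false
n11 = d XOR n9 = false XOR false = false
n12 = n3 AND n1 = true AND true = true
n13 = b XOR n8 = false XOR true = true
n14 = n2 XOR n6 = false XOR true = true
n15 = n11 OR n14 = false OR true = true
n16 = n13 OR n3 = true OR true = true
n17 = n12 XOR n16 = true XOR true = false

n15 = true, n17 = false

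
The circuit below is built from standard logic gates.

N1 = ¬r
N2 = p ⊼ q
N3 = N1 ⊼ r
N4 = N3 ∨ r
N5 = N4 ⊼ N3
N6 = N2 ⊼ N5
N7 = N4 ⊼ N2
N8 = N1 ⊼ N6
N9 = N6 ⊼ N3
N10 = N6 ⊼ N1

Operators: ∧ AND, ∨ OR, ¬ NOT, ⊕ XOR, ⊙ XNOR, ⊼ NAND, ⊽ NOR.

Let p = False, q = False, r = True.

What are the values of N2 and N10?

N2 = True, N10 = True

N1 = NOT r = NOT True = False
N2 = p NAND q = False NAND False = True
N3 = N1 NAND r = False NAND True = True
N4 = N3 OR r = True OR True = True
N5 = N4 NAND N3 = True NAND True = False
N6 = N2 NAND N5 = True NAND False = True
N10 = N6 NAND N1 = True NAND False = True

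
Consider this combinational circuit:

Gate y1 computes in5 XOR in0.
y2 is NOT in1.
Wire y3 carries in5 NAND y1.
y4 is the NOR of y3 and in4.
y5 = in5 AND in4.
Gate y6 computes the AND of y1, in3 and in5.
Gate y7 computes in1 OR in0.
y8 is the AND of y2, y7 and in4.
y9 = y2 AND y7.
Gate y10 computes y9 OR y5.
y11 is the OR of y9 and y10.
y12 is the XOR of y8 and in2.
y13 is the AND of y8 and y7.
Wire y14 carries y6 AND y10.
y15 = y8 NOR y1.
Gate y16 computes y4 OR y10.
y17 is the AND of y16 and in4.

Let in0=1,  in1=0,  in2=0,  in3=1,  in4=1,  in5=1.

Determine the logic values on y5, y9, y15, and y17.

y1 = in5 XOR in0 = 1 XOR 1 = 0
y2 = NOT in1 = NOT 0 = 1
y3 = in5 NAND y1 = 1 NAND 0 = 1
y4 = y3 NOR in4 = 1 NOR 1 = 0
y5 = in5 AND in4 = 1 AND 1 = 1
y7 = in1 OR in0 = 0 OR 1 = 1
y8 = y2 AND y7 AND in4 = 1 AND 1 AND 1 = 1
y9 = y2 AND y7 = 1 AND 1 = 1
y10 = y9 OR y5 = 1 OR 1 = 1
y15 = y8 NOR y1 = 1 NOR 0 = 0
y16 = y4 OR y10 = 0 OR 1 = 1
y17 = y16 AND in4 = 1 AND 1 = 1

y5 = 1; y9 = 1; y15 = 0; y17 = 1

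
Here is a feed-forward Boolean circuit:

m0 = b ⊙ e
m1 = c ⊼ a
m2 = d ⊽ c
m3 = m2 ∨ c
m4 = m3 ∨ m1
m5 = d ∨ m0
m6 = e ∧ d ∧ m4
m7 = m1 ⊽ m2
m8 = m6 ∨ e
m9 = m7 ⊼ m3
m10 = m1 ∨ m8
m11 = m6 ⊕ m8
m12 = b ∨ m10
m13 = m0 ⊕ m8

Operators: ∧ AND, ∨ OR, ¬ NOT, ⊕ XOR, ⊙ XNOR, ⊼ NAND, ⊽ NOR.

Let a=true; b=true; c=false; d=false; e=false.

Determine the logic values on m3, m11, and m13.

m3 = true; m11 = false; m13 = false

m0 = b XNOR e = true XNOR false = false
m1 = c NAND a = false NAND true = true
m2 = d NOR c = false NOR false = true
m3 = m2 OR c = true OR false = true
m4 = m3 OR m1 = true OR true = true
m6 = e AND d AND m4 = false AND false AND true = false
m8 = m6 OR e = false OR false = false
m11 = m6 XOR m8 = false XOR false = false
m13 = m0 XOR m8 = false XOR false = false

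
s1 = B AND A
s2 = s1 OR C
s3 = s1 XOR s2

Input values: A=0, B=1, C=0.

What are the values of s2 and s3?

s1 = B AND A = 1 AND 0 = 0
s2 = s1 OR C = 0 OR 0 = 0
s3 = s1 XOR s2 = 0 XOR 0 = 0

s2 = 0, s3 = 0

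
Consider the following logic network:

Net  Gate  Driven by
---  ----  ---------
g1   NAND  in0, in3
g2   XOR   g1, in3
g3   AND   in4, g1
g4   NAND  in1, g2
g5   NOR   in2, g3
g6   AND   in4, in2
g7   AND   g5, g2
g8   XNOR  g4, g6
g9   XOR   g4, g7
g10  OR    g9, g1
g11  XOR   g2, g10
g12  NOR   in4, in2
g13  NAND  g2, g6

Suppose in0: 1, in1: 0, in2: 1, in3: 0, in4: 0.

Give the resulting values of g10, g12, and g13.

g10 = 1; g12 = 0; g13 = 1

g1 = in0 NAND in3 = 1 NAND 0 = 1
g2 = g1 XOR in3 = 1 XOR 0 = 1
g3 = in4 AND g1 = 0 AND 1 = 0
g4 = in1 NAND g2 = 0 NAND 1 = 1
g5 = in2 NOR g3 = 1 NOR 0 = 0
g6 = in4 AND in2 = 0 AND 1 = 0
g7 = g5 AND g2 = 0 AND 1 = 0
g9 = g4 XOR g7 = 1 XOR 0 = 1
g10 = g9 OR g1 = 1 OR 1 = 1
g12 = in4 NOR in2 = 0 NOR 1 = 0
g13 = g2 NAND g6 = 1 NAND 0 = 1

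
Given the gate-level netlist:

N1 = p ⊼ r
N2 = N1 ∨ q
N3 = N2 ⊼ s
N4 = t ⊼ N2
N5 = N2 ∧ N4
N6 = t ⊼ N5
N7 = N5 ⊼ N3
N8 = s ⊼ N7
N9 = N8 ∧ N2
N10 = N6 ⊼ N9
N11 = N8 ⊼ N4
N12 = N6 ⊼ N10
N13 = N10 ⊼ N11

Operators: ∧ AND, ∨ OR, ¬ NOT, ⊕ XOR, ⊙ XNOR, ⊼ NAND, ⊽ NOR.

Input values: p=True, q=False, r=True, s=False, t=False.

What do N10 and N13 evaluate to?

N1 = p NAND r = True NAND True = False
N2 = N1 OR q = False OR False = False
N3 = N2 NAND s = False NAND False = True
N4 = t NAND N2 = False NAND False = True
N5 = N2 AND N4 = False AND True = False
N6 = t NAND N5 = False NAND False = True
N7 = N5 NAND N3 = False NAND True = True
N8 = s NAND N7 = False NAND True = True
N9 = N8 AND N2 = True AND False = False
N10 = N6 NAND N9 = True NAND False = True
N11 = N8 NAND N4 = True NAND True = False
N13 = N10 NAND N11 = True NAND False = True

N10 = True; N13 = True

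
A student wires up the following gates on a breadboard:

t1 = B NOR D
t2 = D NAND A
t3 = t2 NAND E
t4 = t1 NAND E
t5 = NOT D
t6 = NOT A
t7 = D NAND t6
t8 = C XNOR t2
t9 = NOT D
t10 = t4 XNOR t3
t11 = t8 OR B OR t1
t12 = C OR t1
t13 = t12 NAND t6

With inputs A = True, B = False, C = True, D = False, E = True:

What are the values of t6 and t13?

t1 = B NOR D = False NOR False = True
t6 = NOT A = NOT True = False
t12 = C OR t1 = True OR True = True
t13 = t12 NAND t6 = True NAND False = True

t6 = False, t13 = True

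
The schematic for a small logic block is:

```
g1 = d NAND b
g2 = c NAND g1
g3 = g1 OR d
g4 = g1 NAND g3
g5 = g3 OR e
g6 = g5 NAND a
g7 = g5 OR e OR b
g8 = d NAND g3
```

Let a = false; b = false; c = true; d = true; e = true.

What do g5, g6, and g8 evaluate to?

g5 = true; g6 = true; g8 = false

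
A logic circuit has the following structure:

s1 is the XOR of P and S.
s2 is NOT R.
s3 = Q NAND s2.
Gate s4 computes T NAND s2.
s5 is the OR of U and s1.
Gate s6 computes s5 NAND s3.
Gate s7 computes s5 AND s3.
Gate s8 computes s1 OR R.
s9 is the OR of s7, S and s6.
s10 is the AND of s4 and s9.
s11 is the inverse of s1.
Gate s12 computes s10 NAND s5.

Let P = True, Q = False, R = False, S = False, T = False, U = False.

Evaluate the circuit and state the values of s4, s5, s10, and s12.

s4 = True  s5 = True  s10 = True  s12 = False

s1 = P XOR S = True XOR False = True
s2 = NOT R = NOT False = True
s3 = Q NAND s2 = False NAND True = True
s4 = T NAND s2 = False NAND True = True
s5 = U OR s1 = False OR True = True
s6 = s5 NAND s3 = True NAND True = False
s7 = s5 AND s3 = True AND True = True
s9 = s7 OR S OR s6 = True OR False OR False = True
s10 = s4 AND s9 = True AND True = True
s12 = s10 NAND s5 = True NAND True = False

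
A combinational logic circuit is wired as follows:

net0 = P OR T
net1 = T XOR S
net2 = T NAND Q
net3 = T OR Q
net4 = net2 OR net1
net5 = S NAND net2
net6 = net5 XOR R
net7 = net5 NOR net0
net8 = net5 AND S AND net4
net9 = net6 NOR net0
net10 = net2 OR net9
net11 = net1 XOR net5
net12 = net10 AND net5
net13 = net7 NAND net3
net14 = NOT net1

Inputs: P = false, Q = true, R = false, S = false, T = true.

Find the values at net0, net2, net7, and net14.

net0 = P OR T = false OR true = true
net1 = T XOR S = true XOR false = true
net2 = T NAND Q = true NAND true = false
net5 = S NAND net2 = false NAND false = true
net7 = net5 NOR net0 = true NOR true = false
net14 = NOT net1 = NOT true = false

net0 = true, net2 = false, net7 = false, net14 = false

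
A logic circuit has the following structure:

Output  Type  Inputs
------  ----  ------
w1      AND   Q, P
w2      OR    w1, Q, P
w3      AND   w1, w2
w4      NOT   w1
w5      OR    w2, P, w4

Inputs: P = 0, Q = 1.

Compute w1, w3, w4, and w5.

w1 = Q AND P = 1 AND 0 = 0
w2 = w1 OR Q OR P = 0 OR 1 OR 0 = 1
w3 = w1 AND w2 = 0 AND 1 = 0
w4 = NOT w1 = NOT 0 = 1
w5 = w2 OR P OR w4 = 1 OR 0 OR 1 = 1

w1 = 0, w3 = 0, w4 = 1, w5 = 1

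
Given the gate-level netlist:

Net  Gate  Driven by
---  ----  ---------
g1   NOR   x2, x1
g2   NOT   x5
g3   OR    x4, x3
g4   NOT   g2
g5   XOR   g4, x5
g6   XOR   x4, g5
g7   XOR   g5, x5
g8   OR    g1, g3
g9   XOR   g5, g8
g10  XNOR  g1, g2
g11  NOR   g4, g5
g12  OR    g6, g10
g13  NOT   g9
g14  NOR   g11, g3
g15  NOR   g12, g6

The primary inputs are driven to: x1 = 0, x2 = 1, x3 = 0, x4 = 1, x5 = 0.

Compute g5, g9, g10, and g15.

g1 = x2 NOR x1 = 1 NOR 0 = 0
g2 = NOT x5 = NOT 0 = 1
g3 = x4 OR x3 = 1 OR 0 = 1
g4 = NOT g2 = NOT 1 = 0
g5 = g4 XOR x5 = 0 XOR 0 = 0
g6 = x4 XOR g5 = 1 XOR 0 = 1
g8 = g1 OR g3 = 0 OR 1 = 1
g9 = g5 XOR g8 = 0 XOR 1 = 1
g10 = g1 XNOR g2 = 0 XNOR 1 = 0
g12 = g6 OR g10 = 1 OR 0 = 1
g15 = g12 NOR g6 = 1 NOR 1 = 0

g5 = 0; g9 = 1; g10 = 0; g15 = 0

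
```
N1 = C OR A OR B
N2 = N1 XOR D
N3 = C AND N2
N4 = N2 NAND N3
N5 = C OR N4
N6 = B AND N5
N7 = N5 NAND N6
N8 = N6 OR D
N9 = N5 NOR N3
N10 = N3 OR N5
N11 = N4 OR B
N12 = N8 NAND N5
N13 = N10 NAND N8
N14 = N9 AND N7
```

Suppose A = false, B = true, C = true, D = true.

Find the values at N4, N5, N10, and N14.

N1 = C OR A OR B = true OR false OR true = true
N2 = N1 XOR D = true XOR true = false
N3 = C AND N2 = true AND false = false
N4 = N2 NAND N3 = false NAND false = true
N5 = C OR N4 = true OR true = true
N6 = B AND N5 = true AND true = true
N7 = N5 NAND N6 = true NAND true = false
N9 = N5 NOR N3 = true NOR false = false
N10 = N3 OR N5 = false OR true = true
N14 = N9 AND N7 = false AND false = false

N4 = true  N5 = true  N10 = true  N14 = false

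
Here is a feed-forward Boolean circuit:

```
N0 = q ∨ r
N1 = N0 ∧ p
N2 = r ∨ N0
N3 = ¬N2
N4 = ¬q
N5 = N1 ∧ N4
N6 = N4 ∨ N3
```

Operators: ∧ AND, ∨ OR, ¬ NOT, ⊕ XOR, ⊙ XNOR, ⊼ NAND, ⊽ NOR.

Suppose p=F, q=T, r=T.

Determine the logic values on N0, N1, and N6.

N0 = T, N1 = F, N6 = F

N0 = q OR r = T OR T = T
N1 = N0 AND p = T AND F = F
N2 = r OR N0 = T OR T = T
N3 = NOT N2 = NOT T = F
N4 = NOT q = NOT T = F
N6 = N4 OR N3 = F OR F = F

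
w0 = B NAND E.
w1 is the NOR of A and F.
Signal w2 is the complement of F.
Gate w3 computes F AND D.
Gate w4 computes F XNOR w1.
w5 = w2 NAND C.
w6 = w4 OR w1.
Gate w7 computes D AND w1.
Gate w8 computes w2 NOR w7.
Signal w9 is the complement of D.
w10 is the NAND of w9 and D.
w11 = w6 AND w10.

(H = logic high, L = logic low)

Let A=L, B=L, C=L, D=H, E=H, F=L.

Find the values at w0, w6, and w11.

w0 = H  w6 = H  w11 = H

w0 = B NAND E = L NAND H = H
w1 = A NOR F = L NOR L = H
w4 = F XNOR w1 = L XNOR H = L
w6 = w4 OR w1 = L OR H = H
w9 = NOT D = NOT H = L
w10 = w9 NAND D = L NAND H = H
w11 = w6 AND w10 = H AND H = H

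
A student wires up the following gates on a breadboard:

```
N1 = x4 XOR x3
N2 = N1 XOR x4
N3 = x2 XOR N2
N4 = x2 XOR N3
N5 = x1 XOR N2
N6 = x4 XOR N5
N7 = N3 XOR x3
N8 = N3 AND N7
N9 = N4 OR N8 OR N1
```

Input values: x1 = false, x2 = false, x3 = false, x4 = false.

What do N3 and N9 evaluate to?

N1 = x4 XOR x3 = false XOR false = false
N2 = N1 XOR x4 = false XOR false = false
N3 = x2 XOR N2 = false XOR false = false
N4 = x2 XOR N3 = false XOR false = false
N7 = N3 XOR x3 = false XOR false = false
N8 = N3 AND N7 = false AND false = false
N9 = N4 OR N8 OR N1 = false OR false OR false = false

N3 = false; N9 = false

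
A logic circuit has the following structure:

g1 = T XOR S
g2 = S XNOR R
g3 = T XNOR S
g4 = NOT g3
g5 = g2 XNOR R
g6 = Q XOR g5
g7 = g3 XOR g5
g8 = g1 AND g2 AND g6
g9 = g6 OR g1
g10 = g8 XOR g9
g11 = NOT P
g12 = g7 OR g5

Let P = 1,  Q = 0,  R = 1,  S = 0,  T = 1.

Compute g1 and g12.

g1 = 1  g12 = 0

g1 = T XOR S = 1 XOR 0 = 1
g2 = S XNOR R = 0 XNOR 1 = 0
g3 = T XNOR S = 1 XNOR 0 = 0
g5 = g2 XNOR R = 0 XNOR 1 = 0
g7 = g3 XOR g5 = 0 XOR 0 = 0
g12 = g7 OR g5 = 0 OR 0 = 0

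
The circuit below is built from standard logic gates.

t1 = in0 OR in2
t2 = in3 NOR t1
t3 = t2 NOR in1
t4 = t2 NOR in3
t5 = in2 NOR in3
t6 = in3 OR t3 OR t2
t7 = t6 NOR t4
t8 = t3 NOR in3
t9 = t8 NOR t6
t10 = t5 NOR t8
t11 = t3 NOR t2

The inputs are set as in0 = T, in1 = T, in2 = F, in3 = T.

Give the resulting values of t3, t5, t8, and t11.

t1 = in0 OR in2 = T OR F = T
t2 = in3 NOR t1 = T NOR T = F
t3 = t2 NOR in1 = F NOR T = F
t5 = in2 NOR in3 = F NOR T = F
t8 = t3 NOR in3 = F NOR T = F
t11 = t3 NOR t2 = F NOR F = T

t3 = F; t5 = F; t8 = F; t11 = T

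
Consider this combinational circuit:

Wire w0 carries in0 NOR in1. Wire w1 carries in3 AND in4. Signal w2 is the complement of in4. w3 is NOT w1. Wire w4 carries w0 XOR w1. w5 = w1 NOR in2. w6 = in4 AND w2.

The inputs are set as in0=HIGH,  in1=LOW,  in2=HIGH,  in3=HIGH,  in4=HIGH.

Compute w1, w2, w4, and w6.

w1 = HIGH; w2 = LOW; w4 = HIGH; w6 = LOW

w0 = in0 NOR in1 = HIGH NOR LOW = LOW
w1 = in3 AND in4 = HIGH AND HIGH = HIGH
w2 = NOT in4 = NOT HIGH = LOW
w4 = w0 XOR w1 = LOW XOR HIGH = HIGH
w6 = in4 AND w2 = HIGH AND LOW = LOW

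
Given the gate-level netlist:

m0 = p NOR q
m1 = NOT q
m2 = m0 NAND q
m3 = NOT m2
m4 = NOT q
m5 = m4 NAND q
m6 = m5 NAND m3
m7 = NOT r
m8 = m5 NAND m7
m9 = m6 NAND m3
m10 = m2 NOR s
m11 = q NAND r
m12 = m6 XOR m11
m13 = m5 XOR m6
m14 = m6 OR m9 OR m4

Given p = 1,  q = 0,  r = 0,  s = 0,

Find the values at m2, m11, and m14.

m2 = 1, m11 = 1, m14 = 1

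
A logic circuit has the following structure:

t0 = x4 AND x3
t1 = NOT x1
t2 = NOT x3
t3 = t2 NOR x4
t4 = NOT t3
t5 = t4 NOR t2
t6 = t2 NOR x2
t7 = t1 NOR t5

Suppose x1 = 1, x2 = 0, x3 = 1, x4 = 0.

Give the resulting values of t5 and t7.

t5 = 1  t7 = 0

t1 = NOT x1 = NOT 1 = 0
t2 = NOT x3 = NOT 1 = 0
t3 = t2 NOR x4 = 0 NOR 0 = 1
t4 = NOT t3 = NOT 1 = 0
t5 = t4 NOR t2 = 0 NOR 0 = 1
t7 = t1 NOR t5 = 0 NOR 1 = 0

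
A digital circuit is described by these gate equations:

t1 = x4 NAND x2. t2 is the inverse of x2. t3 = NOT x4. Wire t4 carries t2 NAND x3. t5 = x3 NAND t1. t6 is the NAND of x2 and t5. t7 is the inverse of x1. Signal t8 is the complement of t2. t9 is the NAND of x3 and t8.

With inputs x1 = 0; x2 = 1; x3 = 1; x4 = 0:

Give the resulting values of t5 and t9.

t1 = x4 NAND x2 = 0 NAND 1 = 1
t2 = NOT x2 = NOT 1 = 0
t5 = x3 NAND t1 = 1 NAND 1 = 0
t8 = NOT t2 = NOT 0 = 1
t9 = x3 NAND t8 = 1 NAND 1 = 0

t5 = 0, t9 = 0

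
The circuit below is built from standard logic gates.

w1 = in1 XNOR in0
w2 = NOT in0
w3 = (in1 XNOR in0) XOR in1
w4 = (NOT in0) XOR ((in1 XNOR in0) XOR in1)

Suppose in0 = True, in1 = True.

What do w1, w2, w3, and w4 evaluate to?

w1 = True XNOR True = True
w2 = NOT True = False
w3 = (True XNOR True) XOR True = False
w4 = (NOT True) XOR ((True XNOR True) XOR True) = False

w1 = True, w2 = False, w3 = False, w4 = False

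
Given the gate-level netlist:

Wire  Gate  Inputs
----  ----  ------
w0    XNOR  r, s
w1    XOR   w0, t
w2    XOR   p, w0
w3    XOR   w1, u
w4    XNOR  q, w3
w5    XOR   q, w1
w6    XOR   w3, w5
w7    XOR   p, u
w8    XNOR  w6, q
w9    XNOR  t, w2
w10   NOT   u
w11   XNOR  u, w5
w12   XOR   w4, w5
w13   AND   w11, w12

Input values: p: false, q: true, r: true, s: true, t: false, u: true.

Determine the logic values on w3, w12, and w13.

w3 = false  w12 = false  w13 = false

w0 = r XNOR s = true XNOR true = true
w1 = w0 XOR t = true XOR false = true
w3 = w1 XOR u = true XOR true = false
w4 = q XNOR w3 = true XNOR false = false
w5 = q XOR w1 = true XOR true = false
w11 = u XNOR w5 = true XNOR false = false
w12 = w4 XOR w5 = false XOR false = false
w13 = w11 AND w12 = false AND false = false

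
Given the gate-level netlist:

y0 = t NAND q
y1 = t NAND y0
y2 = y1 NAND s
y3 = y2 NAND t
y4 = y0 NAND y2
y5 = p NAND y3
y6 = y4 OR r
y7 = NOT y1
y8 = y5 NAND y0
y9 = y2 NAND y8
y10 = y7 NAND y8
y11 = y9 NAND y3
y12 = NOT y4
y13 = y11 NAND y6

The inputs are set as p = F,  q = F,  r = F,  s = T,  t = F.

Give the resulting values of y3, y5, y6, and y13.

y0 = t NAND q = F NAND F = T
y1 = t NAND y0 = F NAND T = T
y2 = y1 NAND s = T NAND T = F
y3 = y2 NAND t = F NAND F = T
y4 = y0 NAND y2 = T NAND F = T
y5 = p NAND y3 = F NAND T = T
y6 = y4 OR r = T OR F = T
y8 = y5 NAND y0 = T NAND T = F
y9 = y2 NAND y8 = F NAND F = T
y11 = y9 NAND y3 = T NAND T = F
y13 = y11 NAND y6 = F NAND T = T

y3 = T  y5 = T  y6 = T  y13 = T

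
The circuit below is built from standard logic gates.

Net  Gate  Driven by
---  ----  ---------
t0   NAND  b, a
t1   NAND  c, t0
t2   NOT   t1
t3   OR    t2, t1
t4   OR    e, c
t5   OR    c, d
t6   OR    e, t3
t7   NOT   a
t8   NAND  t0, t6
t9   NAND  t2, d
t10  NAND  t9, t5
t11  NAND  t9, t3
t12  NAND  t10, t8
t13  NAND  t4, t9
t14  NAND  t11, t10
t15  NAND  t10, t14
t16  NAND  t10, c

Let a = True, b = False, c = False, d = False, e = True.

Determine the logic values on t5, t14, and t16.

t0 = b NAND a = False NAND True = True
t1 = c NAND t0 = False NAND True = True
t2 = NOT t1 = NOT True = False
t3 = t2 OR t1 = False OR True = True
t5 = c OR d = False OR False = False
t9 = t2 NAND d = False NAND False = True
t10 = t9 NAND t5 = True NAND False = True
t11 = t9 NAND t3 = True NAND True = False
t14 = t11 NAND t10 = False NAND True = True
t16 = t10 NAND c = True NAND False = True

t5 = False, t14 = True, t16 = True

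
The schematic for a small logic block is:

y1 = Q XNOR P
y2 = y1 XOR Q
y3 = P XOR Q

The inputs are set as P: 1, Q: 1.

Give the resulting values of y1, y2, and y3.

y1 = 1, y2 = 0, y3 = 0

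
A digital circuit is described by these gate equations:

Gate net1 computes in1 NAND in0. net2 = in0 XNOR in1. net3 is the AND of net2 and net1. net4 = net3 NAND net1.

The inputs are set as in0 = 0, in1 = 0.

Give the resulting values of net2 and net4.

net2 = 1, net4 = 0

net1 = in1 NAND in0 = 0 NAND 0 = 1
net2 = in0 XNOR in1 = 0 XNOR 0 = 1
net3 = net2 AND net1 = 1 AND 1 = 1
net4 = net3 NAND net1 = 1 NAND 1 = 0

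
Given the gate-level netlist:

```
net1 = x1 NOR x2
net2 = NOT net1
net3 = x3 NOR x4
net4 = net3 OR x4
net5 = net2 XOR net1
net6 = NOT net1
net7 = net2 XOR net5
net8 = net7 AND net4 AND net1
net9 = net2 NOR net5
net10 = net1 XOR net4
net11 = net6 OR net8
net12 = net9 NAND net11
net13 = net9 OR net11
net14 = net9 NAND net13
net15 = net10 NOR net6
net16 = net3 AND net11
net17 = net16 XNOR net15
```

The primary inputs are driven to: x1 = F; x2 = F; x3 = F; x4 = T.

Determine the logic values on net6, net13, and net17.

net1 = x1 NOR x2 = F NOR F = T
net2 = NOT net1 = NOT T = F
net3 = x3 NOR x4 = F NOR T = F
net4 = net3 OR x4 = F OR T = T
net5 = net2 XOR net1 = F XOR T = T
net6 = NOT net1 = NOT T = F
net7 = net2 XOR net5 = F XOR T = T
net8 = net7 AND net4 AND net1 = T AND T AND T = T
net9 = net2 NOR net5 = F NOR T = F
net10 = net1 XOR net4 = T XOR T = F
net11 = net6 OR net8 = F OR T = T
net13 = net9 OR net11 = F OR T = T
net15 = net10 NOR net6 = F NOR F = T
net16 = net3 AND net11 = F AND T = F
net17 = net16 XNOR net15 = F XNOR T = F

net6 = F  net13 = T  net17 = F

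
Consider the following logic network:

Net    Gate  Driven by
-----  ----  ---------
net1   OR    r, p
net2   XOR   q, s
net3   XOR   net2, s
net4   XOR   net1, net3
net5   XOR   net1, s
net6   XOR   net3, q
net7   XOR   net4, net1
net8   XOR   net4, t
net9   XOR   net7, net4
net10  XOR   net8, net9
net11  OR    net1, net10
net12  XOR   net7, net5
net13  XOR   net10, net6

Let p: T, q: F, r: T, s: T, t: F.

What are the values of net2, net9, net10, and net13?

net2 = T; net9 = T; net10 = F; net13 = F

net1 = r OR p = T OR T = T
net2 = q XOR s = F XOR T = T
net3 = net2 XOR s = T XOR T = F
net4 = net1 XOR net3 = T XOR F = T
net6 = net3 XOR q = F XOR F = F
net7 = net4 XOR net1 = T XOR T = F
net8 = net4 XOR t = T XOR F = T
net9 = net7 XOR net4 = F XOR T = T
net10 = net8 XOR net9 = T XOR T = F
net13 = net10 XOR net6 = F XOR F = F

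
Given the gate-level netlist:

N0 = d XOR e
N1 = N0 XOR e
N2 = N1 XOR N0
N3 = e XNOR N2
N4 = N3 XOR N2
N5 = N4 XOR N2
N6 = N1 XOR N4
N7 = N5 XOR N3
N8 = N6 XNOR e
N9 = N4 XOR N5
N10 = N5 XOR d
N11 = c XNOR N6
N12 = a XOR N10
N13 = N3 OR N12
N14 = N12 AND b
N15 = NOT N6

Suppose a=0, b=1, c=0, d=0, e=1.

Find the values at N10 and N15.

N10 = 1; N15 = 1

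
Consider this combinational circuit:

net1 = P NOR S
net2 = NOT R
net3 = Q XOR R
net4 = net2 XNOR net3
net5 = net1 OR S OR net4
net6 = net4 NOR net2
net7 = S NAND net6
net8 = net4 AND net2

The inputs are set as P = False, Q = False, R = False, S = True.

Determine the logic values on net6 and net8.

net6 = False, net8 = False

net2 = NOT R = NOT False = True
net3 = Q XOR R = False XOR False = False
net4 = net2 XNOR net3 = True XNOR False = False
net6 = net4 NOR net2 = False NOR True = False
net8 = net4 AND net2 = False AND True = False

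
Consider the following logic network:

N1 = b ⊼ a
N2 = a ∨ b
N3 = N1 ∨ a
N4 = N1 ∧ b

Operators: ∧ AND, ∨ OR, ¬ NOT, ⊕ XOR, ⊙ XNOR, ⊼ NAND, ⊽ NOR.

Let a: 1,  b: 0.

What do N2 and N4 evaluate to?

N2 = 1  N4 = 0

N1 = b NAND a = 0 NAND 1 = 1
N2 = a OR b = 1 OR 0 = 1
N4 = N1 AND b = 1 AND 0 = 0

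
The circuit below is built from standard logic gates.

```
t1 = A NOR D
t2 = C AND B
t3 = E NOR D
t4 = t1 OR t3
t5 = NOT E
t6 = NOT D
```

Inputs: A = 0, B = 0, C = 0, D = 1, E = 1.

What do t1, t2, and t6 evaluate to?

t1 = A NOR D = 0 NOR 1 = 0
t2 = C AND B = 0 AND 0 = 0
t6 = NOT D = NOT 1 = 0

t1 = 0; t2 = 0; t6 = 0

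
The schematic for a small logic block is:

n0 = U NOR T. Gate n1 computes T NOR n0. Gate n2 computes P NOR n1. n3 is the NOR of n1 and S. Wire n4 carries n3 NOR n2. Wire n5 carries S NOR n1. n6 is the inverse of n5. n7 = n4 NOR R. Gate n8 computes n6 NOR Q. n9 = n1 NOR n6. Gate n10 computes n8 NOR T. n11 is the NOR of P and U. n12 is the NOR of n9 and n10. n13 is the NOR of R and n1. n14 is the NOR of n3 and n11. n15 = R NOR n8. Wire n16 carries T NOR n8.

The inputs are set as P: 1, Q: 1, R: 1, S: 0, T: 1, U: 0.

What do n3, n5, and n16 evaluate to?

n0 = U NOR T = 0 NOR 1 = 0
n1 = T NOR n0 = 1 NOR 0 = 0
n3 = n1 NOR S = 0 NOR 0 = 1
n5 = S NOR n1 = 0 NOR 0 = 1
n6 = NOT n5 = NOT 1 = 0
n8 = n6 NOR Q = 0 NOR 1 = 0
n16 = T NOR n8 = 1 NOR 0 = 0

n3 = 1; n5 = 1; n16 = 0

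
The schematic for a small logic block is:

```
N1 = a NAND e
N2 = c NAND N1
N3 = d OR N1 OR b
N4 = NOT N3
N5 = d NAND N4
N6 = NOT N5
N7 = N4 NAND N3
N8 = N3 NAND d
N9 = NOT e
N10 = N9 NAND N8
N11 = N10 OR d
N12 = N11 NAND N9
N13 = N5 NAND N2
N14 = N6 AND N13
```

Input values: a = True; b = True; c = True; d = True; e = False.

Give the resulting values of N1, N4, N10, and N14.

N1 = a NAND e = True NAND False = True
N2 = c NAND N1 = True NAND True = False
N3 = d OR N1 OR b = True OR True OR True = True
N4 = NOT N3 = NOT True = False
N5 = d NAND N4 = True NAND False = True
N6 = NOT N5 = NOT True = False
N8 = N3 NAND d = True NAND True = False
N9 = NOT e = NOT False = True
N10 = N9 NAND N8 = True NAND False = True
N13 = N5 NAND N2 = True NAND False = True
N14 = N6 AND N13 = False AND True = False

N1 = True, N4 = False, N10 = True, N14 = False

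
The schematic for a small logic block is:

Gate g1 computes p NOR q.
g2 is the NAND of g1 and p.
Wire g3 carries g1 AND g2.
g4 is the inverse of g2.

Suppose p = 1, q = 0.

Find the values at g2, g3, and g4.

g2 = 1  g3 = 0  g4 = 0

g1 = p NOR q = 1 NOR 0 = 0
g2 = g1 NAND p = 0 NAND 1 = 1
g3 = g1 AND g2 = 0 AND 1 = 0
g4 = NOT g2 = NOT 1 = 0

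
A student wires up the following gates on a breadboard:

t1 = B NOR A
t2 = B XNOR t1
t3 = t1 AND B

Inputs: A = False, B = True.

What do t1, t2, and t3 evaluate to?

t1 = False, t2 = False, t3 = False

t1 = B NOR A = True NOR False = False
t2 = B XNOR t1 = True XNOR False = False
t3 = t1 AND B = False AND True = False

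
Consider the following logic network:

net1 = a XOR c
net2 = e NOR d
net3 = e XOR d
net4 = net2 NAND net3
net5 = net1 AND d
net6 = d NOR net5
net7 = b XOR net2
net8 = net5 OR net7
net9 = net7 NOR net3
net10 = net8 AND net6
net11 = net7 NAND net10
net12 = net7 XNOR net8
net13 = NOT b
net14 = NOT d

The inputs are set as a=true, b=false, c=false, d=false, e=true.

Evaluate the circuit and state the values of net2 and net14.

net2 = false; net14 = true

net2 = e NOR d = true NOR false = false
net14 = NOT d = NOT false = true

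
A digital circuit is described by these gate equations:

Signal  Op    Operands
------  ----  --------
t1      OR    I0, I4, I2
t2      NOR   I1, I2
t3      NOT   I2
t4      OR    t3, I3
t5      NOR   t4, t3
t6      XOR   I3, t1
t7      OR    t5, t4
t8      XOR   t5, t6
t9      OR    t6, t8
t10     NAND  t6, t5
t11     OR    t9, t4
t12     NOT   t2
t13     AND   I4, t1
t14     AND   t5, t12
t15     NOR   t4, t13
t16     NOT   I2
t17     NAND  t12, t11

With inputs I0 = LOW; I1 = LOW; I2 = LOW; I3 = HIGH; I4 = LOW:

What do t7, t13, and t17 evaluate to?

t7 = HIGH  t13 = LOW  t17 = HIGH

t1 = I0 OR I4 OR I2 = LOW OR LOW OR LOW = LOW
t2 = I1 NOR I2 = LOW NOR LOW = HIGH
t3 = NOT I2 = NOT LOW = HIGH
t4 = t3 OR I3 = HIGH OR HIGH = HIGH
t5 = t4 NOR t3 = HIGH NOR HIGH = LOW
t6 = I3 XOR t1 = HIGH XOR LOW = HIGH
t7 = t5 OR t4 = LOW OR HIGH = HIGH
t8 = t5 XOR t6 = LOW XOR HIGH = HIGH
t9 = t6 OR t8 = HIGH OR HIGH = HIGH
t11 = t9 OR t4 = HIGH OR HIGH = HIGH
t12 = NOT t2 = NOT HIGH = LOW
t13 = I4 AND t1 = LOW AND LOW = LOW
t17 = t12 NAND t11 = LOW NAND HIGH = HIGH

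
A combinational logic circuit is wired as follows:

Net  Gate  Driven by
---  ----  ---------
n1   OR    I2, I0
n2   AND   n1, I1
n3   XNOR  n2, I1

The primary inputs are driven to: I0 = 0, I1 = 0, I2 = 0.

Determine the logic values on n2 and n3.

n1 = I2 OR I0 = 0 OR 0 = 0
n2 = n1 AND I1 = 0 AND 0 = 0
n3 = n2 XNOR I1 = 0 XNOR 0 = 1

n2 = 0  n3 = 1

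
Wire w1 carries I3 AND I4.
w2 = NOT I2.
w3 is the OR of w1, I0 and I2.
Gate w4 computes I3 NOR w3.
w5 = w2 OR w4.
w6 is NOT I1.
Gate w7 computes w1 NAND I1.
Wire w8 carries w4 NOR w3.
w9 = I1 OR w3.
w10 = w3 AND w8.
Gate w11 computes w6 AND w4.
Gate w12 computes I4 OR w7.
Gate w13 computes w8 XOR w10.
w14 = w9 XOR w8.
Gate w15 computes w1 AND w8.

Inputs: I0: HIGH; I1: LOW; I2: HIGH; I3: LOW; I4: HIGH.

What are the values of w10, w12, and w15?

w10 = LOW, w12 = HIGH, w15 = LOW

w1 = I3 AND I4 = LOW AND HIGH = LOW
w3 = w1 OR I0 OR I2 = LOW OR HIGH OR HIGH = HIGH
w4 = I3 NOR w3 = LOW NOR HIGH = LOW
w7 = w1 NAND I1 = LOW NAND LOW = HIGH
w8 = w4 NOR w3 = LOW NOR HIGH = LOW
w10 = w3 AND w8 = HIGH AND LOW = LOW
w12 = I4 OR w7 = HIGH OR HIGH = HIGH
w15 = w1 AND w8 = LOW AND LOW = LOW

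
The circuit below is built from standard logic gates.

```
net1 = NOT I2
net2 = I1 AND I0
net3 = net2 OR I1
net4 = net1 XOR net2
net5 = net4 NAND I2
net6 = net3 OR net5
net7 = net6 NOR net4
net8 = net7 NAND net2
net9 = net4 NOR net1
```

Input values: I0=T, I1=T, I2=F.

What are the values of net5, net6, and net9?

net1 = NOT I2 = NOT F = T
net2 = I1 AND I0 = T AND T = T
net3 = net2 OR I1 = T OR T = T
net4 = net1 XOR net2 = T XOR T = F
net5 = net4 NAND I2 = F NAND F = T
net6 = net3 OR net5 = T OR T = T
net9 = net4 NOR net1 = F NOR T = F

net5 = T, net6 = T, net9 = F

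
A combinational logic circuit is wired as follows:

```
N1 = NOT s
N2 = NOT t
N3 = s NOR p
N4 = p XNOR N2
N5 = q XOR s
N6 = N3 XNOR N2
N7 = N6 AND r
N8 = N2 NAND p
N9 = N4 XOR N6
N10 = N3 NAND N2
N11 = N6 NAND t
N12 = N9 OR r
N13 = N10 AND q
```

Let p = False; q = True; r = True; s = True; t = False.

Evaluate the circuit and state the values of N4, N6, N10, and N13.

N4 = False  N6 = False  N10 = True  N13 = True

N2 = NOT t = NOT False = True
N3 = s NOR p = True NOR False = False
N4 = p XNOR N2 = False XNOR True = False
N6 = N3 XNOR N2 = False XNOR True = False
N10 = N3 NAND N2 = False NAND True = True
N13 = N10 AND q = True AND True = True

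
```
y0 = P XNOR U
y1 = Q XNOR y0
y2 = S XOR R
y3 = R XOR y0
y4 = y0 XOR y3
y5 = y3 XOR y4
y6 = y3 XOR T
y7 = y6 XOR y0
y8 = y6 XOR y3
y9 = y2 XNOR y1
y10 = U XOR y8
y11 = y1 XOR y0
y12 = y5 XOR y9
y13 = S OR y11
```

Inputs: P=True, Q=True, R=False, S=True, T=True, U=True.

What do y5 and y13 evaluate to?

y5 = True; y13 = True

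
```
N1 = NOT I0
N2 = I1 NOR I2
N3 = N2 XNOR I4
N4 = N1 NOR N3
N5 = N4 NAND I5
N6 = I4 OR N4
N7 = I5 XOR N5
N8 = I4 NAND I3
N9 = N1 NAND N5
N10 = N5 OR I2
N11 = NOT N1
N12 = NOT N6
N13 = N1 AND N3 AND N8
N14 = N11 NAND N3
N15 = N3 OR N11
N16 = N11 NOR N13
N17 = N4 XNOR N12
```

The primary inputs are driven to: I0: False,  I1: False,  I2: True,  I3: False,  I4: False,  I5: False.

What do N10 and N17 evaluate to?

N10 = True, N17 = False

N1 = NOT I0 = NOT False = True
N2 = I1 NOR I2 = False NOR True = False
N3 = N2 XNOR I4 = False XNOR False = True
N4 = N1 NOR N3 = True NOR True = False
N5 = N4 NAND I5 = False NAND False = True
N6 = I4 OR N4 = False OR False = False
N10 = N5 OR I2 = True OR True = True
N12 = NOT N6 = NOT False = True
N17 = N4 XNOR N12 = False XNOR True = False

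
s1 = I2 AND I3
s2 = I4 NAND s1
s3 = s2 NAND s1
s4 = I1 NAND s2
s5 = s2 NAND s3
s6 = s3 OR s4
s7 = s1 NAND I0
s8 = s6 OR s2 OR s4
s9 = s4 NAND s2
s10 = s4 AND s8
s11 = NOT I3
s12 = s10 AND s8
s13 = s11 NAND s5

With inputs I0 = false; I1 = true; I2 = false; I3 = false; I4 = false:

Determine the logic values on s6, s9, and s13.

s1 = I2 AND I3 = false AND false = false
s2 = I4 NAND s1 = false NAND false = true
s3 = s2 NAND s1 = true NAND false = true
s4 = I1 NAND s2 = true NAND true = false
s5 = s2 NAND s3 = true NAND true = false
s6 = s3 OR s4 = true OR false = true
s9 = s4 NAND s2 = false NAND true = true
s11 = NOT I3 = NOT false = true
s13 = s11 NAND s5 = true NAND false = true

s6 = true, s9 = true, s13 = true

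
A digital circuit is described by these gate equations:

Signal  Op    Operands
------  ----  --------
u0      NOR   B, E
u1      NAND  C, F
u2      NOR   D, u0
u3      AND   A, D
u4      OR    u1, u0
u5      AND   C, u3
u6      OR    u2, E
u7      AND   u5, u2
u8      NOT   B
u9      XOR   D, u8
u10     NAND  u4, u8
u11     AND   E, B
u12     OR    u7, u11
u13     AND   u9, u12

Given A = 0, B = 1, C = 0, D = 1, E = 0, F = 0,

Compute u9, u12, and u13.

u9 = 1  u12 = 0  u13 = 0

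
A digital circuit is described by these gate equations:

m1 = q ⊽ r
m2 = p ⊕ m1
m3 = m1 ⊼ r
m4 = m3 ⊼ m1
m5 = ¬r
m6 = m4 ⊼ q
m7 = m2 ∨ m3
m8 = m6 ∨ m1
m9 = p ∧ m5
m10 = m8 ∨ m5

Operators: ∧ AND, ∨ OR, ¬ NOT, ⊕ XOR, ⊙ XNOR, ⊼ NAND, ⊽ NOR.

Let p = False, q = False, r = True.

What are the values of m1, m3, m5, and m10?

m1 = q NOR r = False NOR True = False
m3 = m1 NAND r = False NAND True = True
m4 = m3 NAND m1 = True NAND False = True
m5 = NOT r = NOT True = False
m6 = m4 NAND q = True NAND False = True
m8 = m6 OR m1 = True OR False = True
m10 = m8 OR m5 = True OR False = True

m1 = False, m3 = True, m5 = False, m10 = True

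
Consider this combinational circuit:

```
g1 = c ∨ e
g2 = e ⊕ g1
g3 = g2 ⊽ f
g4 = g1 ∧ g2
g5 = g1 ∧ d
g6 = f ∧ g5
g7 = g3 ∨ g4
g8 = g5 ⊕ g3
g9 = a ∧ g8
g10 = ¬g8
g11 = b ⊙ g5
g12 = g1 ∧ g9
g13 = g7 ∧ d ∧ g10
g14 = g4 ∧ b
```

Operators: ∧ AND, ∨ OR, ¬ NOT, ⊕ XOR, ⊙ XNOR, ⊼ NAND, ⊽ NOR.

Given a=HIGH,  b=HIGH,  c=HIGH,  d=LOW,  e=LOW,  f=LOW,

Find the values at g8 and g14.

g8 = LOW, g14 = HIGH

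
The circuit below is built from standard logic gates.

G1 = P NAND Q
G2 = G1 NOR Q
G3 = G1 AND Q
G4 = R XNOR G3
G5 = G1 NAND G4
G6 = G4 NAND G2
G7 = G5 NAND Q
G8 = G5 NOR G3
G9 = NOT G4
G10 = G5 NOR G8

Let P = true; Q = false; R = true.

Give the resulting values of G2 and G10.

G1 = P NAND Q = true NAND false = true
G2 = G1 NOR Q = true NOR false = false
G3 = G1 AND Q = true AND false = false
G4 = R XNOR G3 = true XNOR false = false
G5 = G1 NAND G4 = true NAND false = true
G8 = G5 NOR G3 = true NOR false = false
G10 = G5 NOR G8 = true NOR false = false

G2 = false, G10 = false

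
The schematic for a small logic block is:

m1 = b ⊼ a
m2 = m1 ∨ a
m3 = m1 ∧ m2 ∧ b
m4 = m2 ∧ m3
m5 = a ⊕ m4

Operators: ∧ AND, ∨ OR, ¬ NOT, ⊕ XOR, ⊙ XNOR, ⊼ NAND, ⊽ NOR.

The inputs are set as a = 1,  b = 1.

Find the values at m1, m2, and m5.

m1 = b NAND a = 1 NAND 1 = 0
m2 = m1 OR a = 0 OR 1 = 1
m3 = m1 AND m2 AND b = 0 AND 1 AND 1 = 0
m4 = m2 AND m3 = 1 AND 0 = 0
m5 = a XOR m4 = 1 XOR 0 = 1

m1 = 0, m2 = 1, m5 = 1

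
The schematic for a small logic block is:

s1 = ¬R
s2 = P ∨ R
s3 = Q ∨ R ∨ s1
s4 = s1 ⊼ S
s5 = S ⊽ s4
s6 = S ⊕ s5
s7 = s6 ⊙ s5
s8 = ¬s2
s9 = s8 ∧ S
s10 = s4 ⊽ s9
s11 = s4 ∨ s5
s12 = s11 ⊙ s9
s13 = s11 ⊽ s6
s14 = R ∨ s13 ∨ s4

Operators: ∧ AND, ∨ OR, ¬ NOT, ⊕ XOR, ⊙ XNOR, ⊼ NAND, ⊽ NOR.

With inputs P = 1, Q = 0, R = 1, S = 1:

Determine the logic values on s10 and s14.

s10 = 0; s14 = 1

s1 = NOT R = NOT 1 = 0
s2 = P OR R = 1 OR 1 = 1
s4 = s1 NAND S = 0 NAND 1 = 1
s5 = S NOR s4 = 1 NOR 1 = 0
s6 = S XOR s5 = 1 XOR 0 = 1
s8 = NOT s2 = NOT 1 = 0
s9 = s8 AND S = 0 AND 1 = 0
s10 = s4 NOR s9 = 1 NOR 0 = 0
s11 = s4 OR s5 = 1 OR 0 = 1
s13 = s11 NOR s6 = 1 NOR 1 = 0
s14 = R OR s13 OR s4 = 1 OR 0 OR 1 = 1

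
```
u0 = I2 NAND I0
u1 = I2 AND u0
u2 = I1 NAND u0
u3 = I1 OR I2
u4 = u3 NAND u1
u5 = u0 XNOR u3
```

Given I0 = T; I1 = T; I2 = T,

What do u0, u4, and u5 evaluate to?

u0 = I2 NAND I0 = T NAND T = F
u1 = I2 AND u0 = T AND F = F
u3 = I1 OR I2 = T OR T = T
u4 = u3 NAND u1 = T NAND F = T
u5 = u0 XNOR u3 = F XNOR T = F

u0 = F  u4 = T  u5 = F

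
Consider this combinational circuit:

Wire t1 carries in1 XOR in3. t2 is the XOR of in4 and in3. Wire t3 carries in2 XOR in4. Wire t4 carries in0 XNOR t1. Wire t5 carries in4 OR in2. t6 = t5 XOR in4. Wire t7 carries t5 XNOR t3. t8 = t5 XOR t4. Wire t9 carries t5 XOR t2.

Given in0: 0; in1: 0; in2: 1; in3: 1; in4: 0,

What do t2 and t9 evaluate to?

t2 = in4 XOR in3 = 0 XOR 1 = 1
t5 = in4 OR in2 = 0 OR 1 = 1
t9 = t5 XOR t2 = 1 XOR 1 = 0

t2 = 1; t9 = 0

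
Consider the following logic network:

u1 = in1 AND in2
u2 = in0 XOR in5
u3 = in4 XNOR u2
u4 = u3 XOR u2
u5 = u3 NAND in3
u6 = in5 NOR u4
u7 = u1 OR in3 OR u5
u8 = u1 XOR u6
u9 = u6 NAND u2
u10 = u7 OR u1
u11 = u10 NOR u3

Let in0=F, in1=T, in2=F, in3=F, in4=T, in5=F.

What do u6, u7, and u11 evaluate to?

u6 = T  u7 = T  u11 = F

u1 = in1 AND in2 = T AND F = F
u2 = in0 XOR in5 = F XOR F = F
u3 = in4 XNOR u2 = T XNOR F = F
u4 = u3 XOR u2 = F XOR F = F
u5 = u3 NAND in3 = F NAND F = T
u6 = in5 NOR u4 = F NOR F = T
u7 = u1 OR in3 OR u5 = F OR F OR T = T
u10 = u7 OR u1 = T OR F = T
u11 = u10 NOR u3 = T NOR F = F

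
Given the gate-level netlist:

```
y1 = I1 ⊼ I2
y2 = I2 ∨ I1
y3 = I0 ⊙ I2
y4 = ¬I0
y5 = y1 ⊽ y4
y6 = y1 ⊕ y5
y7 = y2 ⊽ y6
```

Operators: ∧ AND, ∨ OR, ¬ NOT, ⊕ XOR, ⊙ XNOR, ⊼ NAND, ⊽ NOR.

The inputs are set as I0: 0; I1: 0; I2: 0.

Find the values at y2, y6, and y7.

y2 = 0, y6 = 1, y7 = 0

y1 = I1 NAND I2 = 0 NAND 0 = 1
y2 = I2 OR I1 = 0 OR 0 = 0
y4 = NOT I0 = NOT 0 = 1
y5 = y1 NOR y4 = 1 NOR 1 = 0
y6 = y1 XOR y5 = 1 XOR 0 = 1
y7 = y2 NOR y6 = 0 NOR 1 = 0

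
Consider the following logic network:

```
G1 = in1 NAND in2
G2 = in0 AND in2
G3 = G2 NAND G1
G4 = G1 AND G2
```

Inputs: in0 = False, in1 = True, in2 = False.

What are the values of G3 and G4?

G1 = in1 NAND in2 = True NAND False = True
G2 = in0 AND in2 = False AND False = False
G3 = G2 NAND G1 = False NAND True = True
G4 = G1 AND G2 = True AND False = False

G3 = True, G4 = False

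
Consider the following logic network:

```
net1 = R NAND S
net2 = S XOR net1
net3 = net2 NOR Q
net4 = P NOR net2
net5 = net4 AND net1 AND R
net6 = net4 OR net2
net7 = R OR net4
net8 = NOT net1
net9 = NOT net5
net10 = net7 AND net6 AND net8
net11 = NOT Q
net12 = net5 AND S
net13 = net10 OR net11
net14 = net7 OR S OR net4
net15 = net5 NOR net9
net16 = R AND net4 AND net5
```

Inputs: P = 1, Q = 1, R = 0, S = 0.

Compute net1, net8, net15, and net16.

net1 = 1  net8 = 0  net15 = 0  net16 = 0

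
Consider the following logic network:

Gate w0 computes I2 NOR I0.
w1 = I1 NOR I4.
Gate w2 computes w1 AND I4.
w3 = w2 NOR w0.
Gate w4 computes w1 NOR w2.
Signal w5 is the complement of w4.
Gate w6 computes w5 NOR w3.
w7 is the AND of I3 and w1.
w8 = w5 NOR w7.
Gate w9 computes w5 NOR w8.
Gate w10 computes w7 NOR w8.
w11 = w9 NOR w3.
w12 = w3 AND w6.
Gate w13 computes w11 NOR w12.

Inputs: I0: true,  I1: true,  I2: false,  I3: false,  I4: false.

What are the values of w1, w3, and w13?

w1 = false; w3 = true; w13 = true

w0 = I2 NOR I0 = false NOR true = false
w1 = I1 NOR I4 = true NOR false = false
w2 = w1 AND I4 = false AND false = false
w3 = w2 NOR w0 = false NOR false = true
w4 = w1 NOR w2 = false NOR false = true
w5 = NOT w4 = NOT true = false
w6 = w5 NOR w3 = false NOR true = false
w7 = I3 AND w1 = false AND false = false
w8 = w5 NOR w7 = false NOR false = true
w9 = w5 NOR w8 = false NOR true = false
w11 = w9 NOR w3 = false NOR true = false
w12 = w3 AND w6 = true AND false = false
w13 = w11 NOR w12 = false NOR false = true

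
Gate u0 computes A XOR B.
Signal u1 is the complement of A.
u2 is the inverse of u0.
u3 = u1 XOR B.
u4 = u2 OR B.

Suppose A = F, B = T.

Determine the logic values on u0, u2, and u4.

u0 = T; u2 = F; u4 = T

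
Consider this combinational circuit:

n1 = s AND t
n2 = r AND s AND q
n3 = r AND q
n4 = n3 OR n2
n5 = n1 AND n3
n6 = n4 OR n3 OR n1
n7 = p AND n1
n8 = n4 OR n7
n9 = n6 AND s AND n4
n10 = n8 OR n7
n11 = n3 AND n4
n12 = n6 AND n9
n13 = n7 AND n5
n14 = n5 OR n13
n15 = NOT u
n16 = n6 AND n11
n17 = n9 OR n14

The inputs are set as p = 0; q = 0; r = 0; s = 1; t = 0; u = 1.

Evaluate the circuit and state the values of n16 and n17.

n16 = 0; n17 = 0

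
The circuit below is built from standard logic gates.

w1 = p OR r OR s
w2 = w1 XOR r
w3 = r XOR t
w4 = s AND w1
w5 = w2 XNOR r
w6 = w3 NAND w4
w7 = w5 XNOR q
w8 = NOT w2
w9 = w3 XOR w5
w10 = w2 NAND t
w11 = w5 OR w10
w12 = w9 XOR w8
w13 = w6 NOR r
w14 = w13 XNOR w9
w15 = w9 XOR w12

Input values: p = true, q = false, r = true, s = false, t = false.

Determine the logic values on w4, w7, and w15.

w1 = p OR r OR s = true OR true OR false = true
w2 = w1 XOR r = true XOR true = false
w3 = r XOR t = true XOR false = true
w4 = s AND w1 = false AND true = false
w5 = w2 XNOR r = false XNOR true = false
w7 = w5 XNOR q = false XNOR false = true
w8 = NOT w2 = NOT false = true
w9 = w3 XOR w5 = true XOR false = true
w12 = w9 XOR w8 = true XOR true = false
w15 = w9 XOR w12 = true XOR false = true

w4 = false, w7 = true, w15 = true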